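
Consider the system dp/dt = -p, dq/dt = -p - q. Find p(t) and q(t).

p(t) = -K_2e^(-t), q(t) = K_1e^(-t) + K_2te^(-t)

Coefficient matrix A = [[-1, 0], [-1, -1]].
Characteristic polynomial det(A - λI) = λ^2 + 2λ + 1 = 0.
Single eigenvalue λ = -1 with algebraic multiplicity 2.
Eigenvector v = (0,1); generalized eigenvector w with (A-λI)w=v is (-1,0).
General solution: e^(-t)[K_1·v + K_2·(t·v + w)].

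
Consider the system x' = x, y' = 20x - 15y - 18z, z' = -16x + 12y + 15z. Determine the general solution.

Coefficient matrix A = [[1, 0, 0], [20, -15, -18], [-16, 12, 15]].
det(A - λI) = 0 gives eigenvalues λ = 1, -3, 3.
For λ=1: eigenvector (1,-1,2).
For λ=-3: eigenvector (0,3,-2).
For λ=3: eigenvector (0,-1,1).
General solution: c_1e^(t)(1,-1,2) + c_2e^(-3t)(0,3,-2) + c_3e^(3t)(0,-1,1).

x(t) = c_1e^(t), y(t) = -c_1e^(t) + 3c_2e^(-3t) - c_3e^(3t), z(t) = 2c_1e^(t) - 2c_2e^(-3t) + c_3e^(3t)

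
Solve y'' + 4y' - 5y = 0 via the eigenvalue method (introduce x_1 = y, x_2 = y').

y(t) = C_1e^(-5t) + C_2e^(t)

Let x_1 = y, x_2 = y'. Then x_1' = x_2 and x_2' = 5x_1 - 4x_2.
A = [[0,1],[5,-4]]; det(A-λI) = λ^2 + 4λ - 5.
Eigenvalues λ = -5, 1 with eigenvectors (1,-5), (1,1).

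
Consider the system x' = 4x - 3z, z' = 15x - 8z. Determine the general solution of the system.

Coefficient matrix A = [[4, -3], [15, -8]].
Characteristic polynomial det(A - λI) = λ^2 + 4λ + 13 = 0.
Eigenvalues λ = -2 ± 3i (complex conjugate pair).
For λ=-2+3i: an eigenvector is (0,-1) - i(1,2) = (0 - i, -1 - 2i).
A real fundamental pair from Re and Im of e^((-2+3i)t)v: X_1 = e^(-2t)(cos(3t)·(0,-1) + sin(3t)·(1,2)), X_2 = e^(-2t)(sin(3t)·(0,-1) - cos(3t)·(1,2)).
General solution: c_1X_1 + c_2X_2.

x(t) = c_1e^(-2t)sin(3t) - c_2e^(-2t)cos(3t), z(t) = 2c_1e^(-2t)sin(3t) - c_1e^(-2t)cos(3t) - c_2e^(-2t)sin(3t) - 2c_2e^(-2t)cos(3t)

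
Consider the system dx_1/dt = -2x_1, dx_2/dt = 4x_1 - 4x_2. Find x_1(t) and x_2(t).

Coefficient matrix A = [[-2, 0], [4, -4]].
Characteristic polynomial det(A - λI) = λ^2 + 6λ + 8 = 0.
Eigenvalues λ = -4, -2.
For λ=-4: (A-λI) row 1 is [2, 0], so an eigenvector is (0, -1).
For λ=-2: (A-λI) row 2 is [4, -2], so an eigenvector is (1, 2).
General solution: c_1e^(-4t)(0,-1) + c_2e^(-2t)(1,2).

x_1(t) = c_2e^(-2t), x_2(t) = -c_1e^(-4t) + 2c_2e^(-2t)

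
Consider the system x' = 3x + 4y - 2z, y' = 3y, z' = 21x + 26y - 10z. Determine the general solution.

Coefficient matrix A = [[3, 4, -2], [0, 3, 0], [21, 26, -10]].
det(A - λI) = 0 gives eigenvalues λ = -3, 3, -4.
For λ=-3: eigenvector (1,0,3).
For λ=3: eigenvector (0,1,2).
For λ=-4: eigenvector (2,0,7).
General solution: c_1e^(-3t)(1,0,3) + c_2e^(3t)(0,1,2) + c_3e^(-4t)(2,0,7).

x(t) = c_1e^(-3t) + 2c_3e^(-4t), y(t) = c_2e^(3t), z(t) = 3c_1e^(-3t) + 2c_2e^(3t) + 7c_3e^(-4t)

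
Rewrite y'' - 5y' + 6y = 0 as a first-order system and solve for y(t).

y(t) = K_1e^(3t) + K_2e^(2t)

Let x_1 = y, x_2 = y'. Then x_1' = x_2 and x_2' = -6x_1 + 5x_2.
A = [[0,1],[-6,5]]; det(A-λI) = λ^2 - 5λ + 6.
Eigenvalues λ = 3, 2 with eigenvectors (1,3), (1,2).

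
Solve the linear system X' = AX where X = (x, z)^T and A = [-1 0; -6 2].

Coefficient matrix A = [[-1, 0], [-6, 2]].
Characteristic polynomial det(A - λI) = λ^2 - λ - 2 = 0.
Eigenvalues λ = 2, -1.
For λ=2: (A-λI) row 1 is [-3, 0], so an eigenvector is (0, 1).
For λ=-1: (A-λI) row 2 is [-6, 3], so an eigenvector is (-1, -2).
General solution: K_1e^(2t)(0,1) + K_2e^(-t)(-1,-2).

x(t) = -K_2e^(-t), z(t) = K_1e^(2t) - 2K_2e^(-t)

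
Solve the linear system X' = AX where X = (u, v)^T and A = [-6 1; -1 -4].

u(t) = -K_1e^(-5t) - K_2te^(-5t) - 2K_2e^(-5t), v(t) = -K_1e^(-5t) - K_2te^(-5t) - 3K_2e^(-5t)

Coefficient matrix A = [[-6, 1], [-1, -4]].
Characteristic polynomial det(A - λI) = λ^2 + 10λ + 25 = 0.
Single eigenvalue λ = -5 with algebraic multiplicity 2.
Eigenvector v = (-1,-1); generalized eigenvector w with (A-λI)w=v is (-2,-3).
General solution: e^(-5t)[K_1·v + K_2·(t·v + w)].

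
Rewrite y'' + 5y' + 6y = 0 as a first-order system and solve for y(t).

y(t) = C_1e^(-2t) + C_2e^(-3t)

Let x_1 = y, x_2 = y'. Then x_1' = x_2 and x_2' = -6x_1 - 5x_2.
A = [[0,1],[-6,-5]]; det(A-λI) = λ^2 + 5λ + 6.
Eigenvalues λ = -2, -3 with eigenvectors (1,-2), (1,-3).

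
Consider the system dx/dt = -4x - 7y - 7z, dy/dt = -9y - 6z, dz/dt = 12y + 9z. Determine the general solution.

x(t) = -K_1e^(3t) + K_2e^(-4t), y(t) = -K_1e^(3t) - K_3e^(-3t), z(t) = 2K_1e^(3t) + K_3e^(-3t)

Coefficient matrix A = [[-4, -7, -7], [0, -9, -6], [0, 12, 9]].
det(A - λI) = 0 gives eigenvalues λ = 3, -4, -3.
For λ=3: eigenvector (-1,-1,2).
For λ=-4: eigenvector (1,0,0).
For λ=-3: eigenvector (0,-1,1).
General solution: K_1e^(3t)(-1,-1,2) + K_2e^(-4t)(1,0,0) + K_3e^(-3t)(0,-1,1).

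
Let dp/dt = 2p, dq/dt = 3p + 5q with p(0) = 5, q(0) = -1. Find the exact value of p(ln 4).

A = [[2,0],[3,5]]; eigenvalues λ = 2, 5.
Eigenvectors: (-1,1) for λ=2, (0,-1) for λ=5.
From the initial condition, c_1 = -5, c_2 = -4.
p(ln 4) = (-5)(4^2)(-1) + (-4)(4^5)(0) = 80.

80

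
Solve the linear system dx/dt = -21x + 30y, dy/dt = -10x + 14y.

x(t) = -3C_1e^(-t) - 2C_2e^(-6t), y(t) = -2C_1e^(-t) - C_2e^(-6t)

Coefficient matrix A = [[-21, 30], [-10, 14]].
Characteristic polynomial det(A - λI) = λ^2 + 7λ + 6 = 0.
Eigenvalues λ = -1, -6.
For λ=-1: (A-λI) row 1 is [-20, 30], so an eigenvector is (-3, -2).
For λ=-6: (A-λI) row 1 is [-15, 30], so an eigenvector is (-2, -1).
General solution: C_1e^(-t)(-3,-2) + C_2e^(-6t)(-2,-1).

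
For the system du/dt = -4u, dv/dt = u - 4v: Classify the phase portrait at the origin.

A = [[-4,0],[1,-4]]; det(A-λI) = λ^2 + 8λ + 16.
repeated λ = -4 with a single eigenvector.

stable improper node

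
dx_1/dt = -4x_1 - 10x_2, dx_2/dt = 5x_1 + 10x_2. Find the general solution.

Coefficient matrix A = [[-4, -10], [5, 10]].
Characteristic polynomial det(A - λI) = λ^2 - 6λ + 10 = 0.
Eigenvalues λ = 3 ± i (complex conjugate pair).
For λ=3+i: an eigenvector is (3,-2) - i(-1,1) = (3 + i, -2 - i).
A real fundamental pair from Re and Im of e^((3+i)t)v: X_1 = e^(3t)(cos(t)·(3,-2) + sin(t)·(-1,1)), X_2 = e^(3t)(sin(t)·(3,-2) - cos(t)·(-1,1)).
General solution: c_1X_1 + c_2X_2.

x_1(t) = -c_1e^(3t)sin(t) + 3c_1e^(3t)cos(t) + 3c_2e^(3t)sin(t) + c_2e^(3t)cos(t), x_2(t) = c_1e^(3t)sin(t) - 2c_1e^(3t)cos(t) - 2c_2e^(3t)sin(t) - c_2e^(3t)cos(t)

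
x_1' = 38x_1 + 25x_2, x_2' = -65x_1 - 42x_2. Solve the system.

Coefficient matrix A = [[38, 25], [-65, -42]].
Characteristic polynomial det(A - λI) = λ^2 + 4λ + 29 = 0.
Eigenvalues λ = -2 ± 5i (complex conjugate pair).
For λ=-2+5i: an eigenvector is (-1,2) - i(2,-3) = (-1 - 2i, 2 + 3i).
A real fundamental pair from Re and Im of e^((-2+5i)t)v: X_1 = e^(-2t)(cos(5t)·(-1,2) + sin(5t)·(2,-3)), X_2 = e^(-2t)(sin(5t)·(-1,2) - cos(5t)·(2,-3)).
General solution: C_1X_1 + C_2X_2.

x_1(t) = 2C_1e^(-2t)sin(5t) - C_1e^(-2t)cos(5t) - C_2e^(-2t)sin(5t) - 2C_2e^(-2t)cos(5t), x_2(t) = -3C_1e^(-2t)sin(5t) + 2C_1e^(-2t)cos(5t) + 2C_2e^(-2t)sin(5t) + 3C_2e^(-2t)cos(5t)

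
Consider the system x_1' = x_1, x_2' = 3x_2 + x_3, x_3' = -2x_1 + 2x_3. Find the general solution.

x_1(t) = C_1e^(t), x_2(t) = -C_1e^(t) + C_2e^(3t) - C_3e^(2t), x_3(t) = 2C_1e^(t) + C_3e^(2t)

Coefficient matrix A = [[1, 0, 0], [0, 3, 1], [-2, 0, 2]].
det(A - λI) = 0 gives eigenvalues λ = 1, 3, 2.
For λ=1: eigenvector (1,-1,2).
For λ=3: eigenvector (0,1,0).
For λ=2: eigenvector (0,-1,1).
General solution: C_1e^(t)(1,-1,2) + C_2e^(3t)(0,1,0) + C_3e^(2t)(0,-1,1).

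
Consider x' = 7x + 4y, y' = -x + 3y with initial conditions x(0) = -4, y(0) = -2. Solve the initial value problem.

x(t) = -16te^(5t) - 4e^(5t), y(t) = 8te^(5t) - 2e^(5t)

Coefficient matrix A = [[7, 4], [-1, 3]].
Characteristic polynomial det(A - λI) = λ^2 - 10λ + 25 = 0.
Single eigenvalue λ = 5 with algebraic multiplicity 2.
Eigenvector v = (-2,1); generalized eigenvector w with (A-λI)w=v is (-3,1).
General solution: e^(5t)[C_1·v + C_2·(t·v + w)].
Applying x(0)=-4, y(0)=-2 gives C_1=-10, C_2=8.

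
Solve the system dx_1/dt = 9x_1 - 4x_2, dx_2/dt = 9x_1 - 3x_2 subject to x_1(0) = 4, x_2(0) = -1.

Coefficient matrix A = [[9, -4], [9, -3]].
Characteristic polynomial det(A - λI) = λ^2 - 6λ + 9 = 0.
Single eigenvalue λ = 3 with algebraic multiplicity 2.
Eigenvector v = (2,3); generalized eigenvector w with (A-λI)w=v is (1,1).
General solution: e^(3t)[C_1·v + C_2·(t·v + w)].
Applying x_1(0)=4, x_2(0)=-1 gives C_1=-5, C_2=14.

x_1(t) = 28te^(3t) + 4e^(3t), x_2(t) = 42te^(3t) - e^(3t)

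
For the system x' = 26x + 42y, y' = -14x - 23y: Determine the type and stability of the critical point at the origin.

saddle

A = [[26,42],[-14,-23]]; det(A-λI) = λ^2 - 3λ - 10.
λ = -2, 5: opposite signs.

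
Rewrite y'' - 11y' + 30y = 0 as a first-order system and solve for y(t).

Let x_1 = y, x_2 = y'. Then x_1' = x_2 and x_2' = -30x_1 + 11x_2.
A = [[0,1],[-30,11]]; det(A-λI) = λ^2 - 11λ + 30.
Eigenvalues λ = 5, 6 with eigenvectors (1,5), (1,6).

y(t) = C_1e^(5t) + C_2e^(6t)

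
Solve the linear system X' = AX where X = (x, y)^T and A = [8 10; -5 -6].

x(t) = 3K_1e^(t)sin(t) - K_1e^(t)cos(t) - K_2e^(t)sin(t) - 3K_2e^(t)cos(t), y(t) = -2K_1e^(t)sin(t) + K_1e^(t)cos(t) + K_2e^(t)sin(t) + 2K_2e^(t)cos(t)

Coefficient matrix A = [[8, 10], [-5, -6]].
Characteristic polynomial det(A - λI) = λ^2 - 2λ + 2 = 0.
Eigenvalues λ = 1 ± i (complex conjugate pair).
For λ=1+i: an eigenvector is (-1,1) - i(3,-2) = (-1 - 3i, 1 + 2i).
A real fundamental pair from Re and Im of e^((1+i)t)v: X_1 = e^(t)(cos(t)·(-1,1) + sin(t)·(3,-2)), X_2 = e^(t)(sin(t)·(-1,1) - cos(t)·(3,-2)).
General solution: K_1X_1 + K_2X_2.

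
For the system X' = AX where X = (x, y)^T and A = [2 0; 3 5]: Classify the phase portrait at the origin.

unstable node

A = [[2,0],[3,5]]; det(A-λI) = λ^2 - 7λ + 10.
λ = 2, 5: both positive.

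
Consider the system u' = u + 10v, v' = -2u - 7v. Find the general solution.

u(t) = 2c_1e^(-3t)sin(2t) + c_1e^(-3t)cos(2t) + c_2e^(-3t)sin(2t) - 2c_2e^(-3t)cos(2t), v(t) = -c_1e^(-3t)sin(2t) + c_2e^(-3t)cos(2t)

Coefficient matrix A = [[1, 10], [-2, -7]].
Characteristic polynomial det(A - λI) = λ^2 + 6λ + 13 = 0.
Eigenvalues λ = -3 ± 2i (complex conjugate pair).
For λ=-3+2i: an eigenvector is (1,0) - i(2,-1) = (1 - 2i, 0 + i).
A real fundamental pair from Re and Im of e^((-3+2i)t)v: X_1 = e^(-3t)(cos(2t)·(1,0) + sin(2t)·(2,-1)), X_2 = e^(-3t)(sin(2t)·(1,0) - cos(2t)·(2,-1)).
General solution: c_1X_1 + c_2X_2.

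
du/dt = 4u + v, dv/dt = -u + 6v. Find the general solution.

Coefficient matrix A = [[4, 1], [-1, 6]].
Characteristic polynomial det(A - λI) = λ^2 - 10λ + 25 = 0.
Single eigenvalue λ = 5 with algebraic multiplicity 2.
Eigenvector v = (-1,-1); generalized eigenvector w with (A-λI)w=v is (3,2).
General solution: e^(5t)[K_1·v + K_2·(t·v + w)].

u(t) = -K_1e^(5t) - K_2te^(5t) + 3K_2e^(5t), v(t) = -K_1e^(5t) - K_2te^(5t) + 2K_2e^(5t)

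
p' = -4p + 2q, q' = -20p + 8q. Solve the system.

Coefficient matrix A = [[-4, 2], [-20, 8]].
Characteristic polynomial det(A - λI) = λ^2 - 4λ + 8 = 0.
Eigenvalues λ = 2 ± 2i (complex conjugate pair).
For λ=2+2i: an eigenvector is (1,3) - i(0,-1) = (1, 3 + i).
A real fundamental pair from Re and Im of e^((2+2i)t)v: X_1 = e^(2t)(cos(2t)·(1,3) + sin(2t)·(0,-1)), X_2 = e^(2t)(sin(2t)·(1,3) - cos(2t)·(0,-1)).
General solution: C_1X_1 + C_2X_2.

p(t) = C_1e^(2t)cos(2t) + C_2e^(2t)sin(2t), q(t) = -C_1e^(2t)sin(2t) + 3C_1e^(2t)cos(2t) + 3C_2e^(2t)sin(2t) + C_2e^(2t)cos(2t)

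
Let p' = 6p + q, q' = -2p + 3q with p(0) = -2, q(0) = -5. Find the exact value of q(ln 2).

64

A = [[6,1],[-2,3]]; eigenvalues λ = 5, 4.
Eigenvectors: (-1,1) for λ=5, (1,-2) for λ=4.
From the initial condition, c_1 = 9, c_2 = 7.
q(ln 2) = (9)(2^5)(1) + (7)(2^4)(-2) = 64.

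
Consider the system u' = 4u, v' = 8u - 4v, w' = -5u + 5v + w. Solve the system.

u(t) = K_3e^(4t), v(t) = K_2e^(-4t) + K_3e^(4t), w(t) = K_1e^(t) - K_2e^(-4t)

Coefficient matrix A = [[4, 0, 0], [8, -4, 0], [-5, 5, 1]].
det(A - λI) = 0 gives eigenvalues λ = 1, -4, 4.
For λ=1: eigenvector (0,0,1).
For λ=-4: eigenvector (0,1,-1).
For λ=4: eigenvector (1,1,0).
General solution: K_1e^(t)(0,0,1) + K_2e^(-4t)(0,1,-1) + K_3e^(4t)(1,1,0).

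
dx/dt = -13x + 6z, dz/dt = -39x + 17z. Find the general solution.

Coefficient matrix A = [[-13, 6], [-39, 17]].
Characteristic polynomial det(A - λI) = λ^2 - 4λ + 13 = 0.
Eigenvalues λ = 2 ± 3i (complex conjugate pair).
For λ=2+3i: an eigenvector is (-1,-2) - i(1,3) = (-1 - i, -2 - 3i).
A real fundamental pair from Re and Im of e^((2+3i)t)v: X_1 = e^(2t)(cos(3t)·(-1,-2) + sin(3t)·(1,3)), X_2 = e^(2t)(sin(3t)·(-1,-2) - cos(3t)·(1,3)).
General solution: K_1X_1 + K_2X_2.

x(t) = K_1e^(2t)sin(3t) - K_1e^(2t)cos(3t) - K_2e^(2t)sin(3t) - K_2e^(2t)cos(3t), z(t) = 3K_1e^(2t)sin(3t) - 2K_1e^(2t)cos(3t) - 2K_2e^(2t)sin(3t) - 3K_2e^(2t)cos(3t)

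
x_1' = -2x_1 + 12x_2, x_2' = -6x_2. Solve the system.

Coefficient matrix A = [[-2, 12], [0, -6]].
Characteristic polynomial det(A - λI) = λ^2 + 8λ + 12 = 0.
Eigenvalues λ = -2, -6.
For λ=-2: (A-λI) row 1 is [0, 12], so an eigenvector is (1, 0).
For λ=-6: (A-λI) row 1 is [4, 12], so an eigenvector is (-3, 1).
General solution: c_1e^(-2t)(1,0) + c_2e^(-6t)(-3,1).

x_1(t) = c_1e^(-2t) - 3c_2e^(-6t), x_2(t) = c_2e^(-6t)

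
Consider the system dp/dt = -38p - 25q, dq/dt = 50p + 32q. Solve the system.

p(t) = -2K_1e^(-3t)sin(5t) + K_1e^(-3t)cos(5t) + K_2e^(-3t)sin(5t) + 2K_2e^(-3t)cos(5t), q(t) = 3K_1e^(-3t)sin(5t) - K_1e^(-3t)cos(5t) - K_2e^(-3t)sin(5t) - 3K_2e^(-3t)cos(5t)

Coefficient matrix A = [[-38, -25], [50, 32]].
Characteristic polynomial det(A - λI) = λ^2 + 6λ + 34 = 0.
Eigenvalues λ = -3 ± 5i (complex conjugate pair).
For λ=-3+5i: an eigenvector is (1,-1) - i(-2,3) = (1 + 2i, -1 - 3i).
A real fundamental pair from Re and Im of e^((-3+5i)t)v: X_1 = e^(-3t)(cos(5t)·(1,-1) + sin(5t)·(-2,3)), X_2 = e^(-3t)(sin(5t)·(1,-1) - cos(5t)·(-2,3)).
General solution: K_1X_1 + K_2X_2.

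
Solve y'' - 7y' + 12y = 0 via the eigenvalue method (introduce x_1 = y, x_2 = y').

y(t) = C_1e^(4t) + C_2e^(3t)

Let x_1 = y, x_2 = y'. Then x_1' = x_2 and x_2' = -12x_1 + 7x_2.
A = [[0,1],[-12,7]]; det(A-λI) = λ^2 - 7λ + 12.
Eigenvalues λ = 4, 3 with eigenvectors (1,4), (1,3).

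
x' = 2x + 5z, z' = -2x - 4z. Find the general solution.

Coefficient matrix A = [[2, 5], [-2, -4]].
Characteristic polynomial det(A - λI) = λ^2 + 2λ + 2 = 0.
Eigenvalues λ = -1 ± i (complex conjugate pair).
For λ=-1+i: an eigenvector is (1,-1) - i(-2,1) = (1 + 2i, -1 - i).
A real fundamental pair from Re and Im of e^((-1+i)t)v: X_1 = e^(-t)(cos(t)·(1,-1) + sin(t)·(-2,1)), X_2 = e^(-t)(sin(t)·(1,-1) - cos(t)·(-2,1)).
General solution: C_1X_1 + C_2X_2.

x(t) = -2C_1e^(-t)sin(t) + C_1e^(-t)cos(t) + C_2e^(-t)sin(t) + 2C_2e^(-t)cos(t), z(t) = C_1e^(-t)sin(t) - C_1e^(-t)cos(t) - C_2e^(-t)sin(t) - C_2e^(-t)cos(t)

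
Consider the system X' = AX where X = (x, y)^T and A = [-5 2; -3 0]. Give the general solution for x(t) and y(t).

Coefficient matrix A = [[-5, 2], [-3, 0]].
Characteristic polynomial det(A - λI) = λ^2 + 5λ + 6 = 0.
Eigenvalues λ = -3, -2.
For λ=-3: (A-λI) row 1 is [-2, 2], so an eigenvector is (1, 1).
For λ=-2: (A-λI) row 1 is [-3, 2], so an eigenvector is (-2, -3).
General solution: C_1e^(-3t)(1,1) + C_2e^(-2t)(-2,-3).

x(t) = C_1e^(-3t) - 2C_2e^(-2t), y(t) = C_1e^(-3t) - 3C_2e^(-2t)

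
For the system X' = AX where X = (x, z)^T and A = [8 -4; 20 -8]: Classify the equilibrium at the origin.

center

A = [[8,-4],[20,-8]]; det(A-λI) = λ^2 + 16.
λ = 0 ± 4i: zero real part.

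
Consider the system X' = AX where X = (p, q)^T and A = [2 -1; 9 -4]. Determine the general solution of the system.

p(t) = c_1e^(-t) + c_2te^(-t), q(t) = 3c_1e^(-t) + 3c_2te^(-t) - c_2e^(-t)

Coefficient matrix A = [[2, -1], [9, -4]].
Characteristic polynomial det(A - λI) = λ^2 + 2λ + 1 = 0.
Single eigenvalue λ = -1 with algebraic multiplicity 2.
Eigenvector v = (1,3); generalized eigenvector w with (A-λI)w=v is (0,-1).
General solution: e^(-t)[c_1·v + c_2·(t·v + w)].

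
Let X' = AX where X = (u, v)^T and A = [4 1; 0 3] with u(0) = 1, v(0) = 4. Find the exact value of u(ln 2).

48

A = [[4,1],[0,3]]; eigenvalues λ = 3, 4.
Eigenvectors: (-1,1) for λ=3, (1,0) for λ=4.
From the initial condition, c_1 = 4, c_2 = 5.
u(ln 2) = (4)(2^3)(-1) + (5)(2^4)(1) = 48.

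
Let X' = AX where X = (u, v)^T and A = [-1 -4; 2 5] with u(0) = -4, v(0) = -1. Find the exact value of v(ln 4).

-364

A = [[-1,-4],[2,5]]; eigenvalues λ = 1, 3.
Eigenvectors: (2,-1) for λ=1, (1,-1) for λ=3.
From the initial condition, c_1 = -5, c_2 = 6.
v(ln 4) = (-5)(4^1)(-1) + (6)(4^3)(-1) = -364.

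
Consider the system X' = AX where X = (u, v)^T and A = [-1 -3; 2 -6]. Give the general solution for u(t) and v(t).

u(t) = 3K_1e^(-3t) - K_2e^(-4t), v(t) = 2K_1e^(-3t) - K_2e^(-4t)

Coefficient matrix A = [[-1, -3], [2, -6]].
Characteristic polynomial det(A - λI) = λ^2 + 7λ + 12 = 0.
Eigenvalues λ = -3, -4.
For λ=-3: (A-λI) row 1 is [2, -3], so an eigenvector is (3, 2).
For λ=-4: (A-λI) row 1 is [3, -3], so an eigenvector is (-1, -1).
General solution: K_1e^(-3t)(3,2) + K_2e^(-4t)(-1,-1).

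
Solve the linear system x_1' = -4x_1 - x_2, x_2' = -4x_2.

Coefficient matrix A = [[-4, -1], [0, -4]].
Characteristic polynomial det(A - λI) = λ^2 + 8λ + 16 = 0.
Single eigenvalue λ = -4 with algebraic multiplicity 2.
Eigenvector v = (1,0); generalized eigenvector w with (A-λI)w=v is (-3,-1).
General solution: e^(-4t)[K_1·v + K_2·(t·v + w)].

x_1(t) = K_1e^(-4t) + K_2te^(-4t) - 3K_2e^(-4t), x_2(t) = -K_2e^(-4t)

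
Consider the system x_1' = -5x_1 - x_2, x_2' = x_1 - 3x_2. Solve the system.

x_1(t) = c_1e^(-4t) + c_2te^(-4t), x_2(t) = -c_1e^(-4t) - c_2te^(-4t) - c_2e^(-4t)

Coefficient matrix A = [[-5, -1], [1, -3]].
Characteristic polynomial det(A - λI) = λ^2 + 8λ + 16 = 0.
Single eigenvalue λ = -4 with algebraic multiplicity 2.
Eigenvector v = (1,-1); generalized eigenvector w with (A-λI)w=v is (0,-1).
General solution: e^(-4t)[c_1·v + c_2·(t·v + w)].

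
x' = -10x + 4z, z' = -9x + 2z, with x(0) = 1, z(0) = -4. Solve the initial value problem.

Coefficient matrix A = [[-10, 4], [-9, 2]].
Characteristic polynomial det(A - λI) = λ^2 + 8λ + 16 = 0.
Single eigenvalue λ = -4 with algebraic multiplicity 2.
Eigenvector v = (-2,-3); generalized eigenvector w with (A-λI)w=v is (-1,-2).
General solution: e^(-4t)[C_1·v + C_2·(t·v + w)].
Applying x(0)=1, z(0)=-4 gives C_1=-6, C_2=11.

x(t) = -22te^(-4t) + e^(-4t), z(t) = -33te^(-4t) - 4e^(-4t)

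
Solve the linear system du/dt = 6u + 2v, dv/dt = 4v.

Coefficient matrix A = [[6, 2], [0, 4]].
Characteristic polynomial det(A - λI) = λ^2 - 10λ + 24 = 0.
Eigenvalues λ = 6, 4.
For λ=6: (A-λI) row 1 is [0, 2], so an eigenvector is (-1, 0).
For λ=4: (A-λI) row 1 is [2, 2], so an eigenvector is (-1, 1).
General solution: K_1e^(6t)(-1,0) + K_2e^(4t)(-1,1).

u(t) = -K_1e^(6t) - K_2e^(4t), v(t) = K_2e^(4t)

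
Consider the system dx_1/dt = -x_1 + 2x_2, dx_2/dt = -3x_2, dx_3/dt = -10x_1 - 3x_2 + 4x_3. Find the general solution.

Coefficient matrix A = [[-1, 2, 0], [0, -3, 0], [-10, -3, 4]].
det(A - λI) = 0 gives eigenvalues λ = -3, -1, 4.
For λ=-3: eigenvector (-1,1,-1).
For λ=-1: eigenvector (1,0,2).
For λ=4: eigenvector (0,0,1).
General solution: C_1e^(-3t)(-1,1,-1) + C_2e^(-t)(1,0,2) + C_3e^(4t)(0,0,1).

x_1(t) = -C_1e^(-3t) + C_2e^(-t), x_2(t) = C_1e^(-3t), x_3(t) = -C_1e^(-3t) + 2C_2e^(-t) + C_3e^(4t)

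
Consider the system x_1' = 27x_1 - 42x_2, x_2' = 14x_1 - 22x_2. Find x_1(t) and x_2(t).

x_1(t) = 3K_1e^(-t) - 2K_2e^(6t), x_2(t) = 2K_1e^(-t) - K_2e^(6t)

Coefficient matrix A = [[27, -42], [14, -22]].
Characteristic polynomial det(A - λI) = λ^2 - 5λ - 6 = 0.
Eigenvalues λ = -1, 6.
For λ=-1: (A-λI) row 1 is [28, -42], so an eigenvector is (3, 2).
For λ=6: (A-λI) row 1 is [21, -42], so an eigenvector is (-2, -1).
General solution: K_1e^(-t)(3,2) + K_2e^(6t)(-2,-1).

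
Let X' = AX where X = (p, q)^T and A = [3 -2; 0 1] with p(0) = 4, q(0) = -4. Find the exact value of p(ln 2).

A = [[3,-2],[0,1]]; eigenvalues λ = 3, 1.
Eigenvectors: (-1,0) for λ=3, (1,1) for λ=1.
From the initial condition, c_1 = -8, c_2 = -4.
p(ln 2) = (-8)(2^3)(-1) + (-4)(2^1)(1) = 56.

56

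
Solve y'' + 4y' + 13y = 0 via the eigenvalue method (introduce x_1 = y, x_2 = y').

Let x_1 = y, x_2 = y'. Then x_1' = x_2 and x_2' = -13x_1 - 4x_2.
A = [[0,1],[-13,-4]]; det(A-λI) = λ^2 + 4λ + 13.
Eigenvalues λ = -2 ± 3i.

y(t) = K_1e^(-2t)cos(3t) + K_2e^(-2t)sin(3t)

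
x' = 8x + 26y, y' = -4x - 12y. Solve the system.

x(t) = -2C_1e^(-2t)sin(2t) - 3C_1e^(-2t)cos(2t) - 3C_2e^(-2t)sin(2t) + 2C_2e^(-2t)cos(2t), y(t) = C_1e^(-2t)sin(2t) + C_1e^(-2t)cos(2t) + C_2e^(-2t)sin(2t) - C_2e^(-2t)cos(2t)

Coefficient matrix A = [[8, 26], [-4, -12]].
Characteristic polynomial det(A - λI) = λ^2 + 4λ + 8 = 0.
Eigenvalues λ = -2 ± 2i (complex conjugate pair).
For λ=-2+2i: an eigenvector is (-3,1) - i(-2,1) = (-3 + 2i, 1 - i).
A real fundamental pair from Re and Im of e^((-2+2i)t)v: X_1 = e^(-2t)(cos(2t)·(-3,1) + sin(2t)·(-2,1)), X_2 = e^(-2t)(sin(2t)·(-3,1) - cos(2t)·(-2,1)).
General solution: C_1X_1 + C_2X_2.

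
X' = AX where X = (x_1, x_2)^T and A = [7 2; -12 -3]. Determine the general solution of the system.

x_1(t) = -C_1e^(t) + C_2e^(3t), x_2(t) = 3C_1e^(t) - 2C_2e^(3t)

Coefficient matrix A = [[7, 2], [-12, -3]].
Characteristic polynomial det(A - λI) = λ^2 - 4λ + 3 = 0.
Eigenvalues λ = 1, 3.
For λ=1: (A-λI) row 1 is [6, 2], so an eigenvector is (-1, 3).
For λ=3: (A-λI) row 1 is [4, 2], so an eigenvector is (1, -2).
General solution: C_1e^(t)(-1,3) + C_2e^(3t)(1,-2).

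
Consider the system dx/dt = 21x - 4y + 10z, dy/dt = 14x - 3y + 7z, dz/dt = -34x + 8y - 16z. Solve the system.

x(t) = c_1e^(-3t) + 2c_2e^(4t) - c_3e^(t), y(t) = c_1e^(-3t) + c_2e^(4t), z(t) = -2c_1e^(-3t) - 3c_2e^(4t) + 2c_3e^(t)

Coefficient matrix A = [[21, -4, 10], [14, -3, 7], [-34, 8, -16]].
det(A - λI) = 0 gives eigenvalues λ = -3, 4, 1.
For λ=-3: eigenvector (1,1,-2).
For λ=4: eigenvector (2,1,-3).
For λ=1: eigenvector (-1,0,2).
General solution: c_1e^(-3t)(1,1,-2) + c_2e^(4t)(2,1,-3) + c_3e^(t)(-1,0,2).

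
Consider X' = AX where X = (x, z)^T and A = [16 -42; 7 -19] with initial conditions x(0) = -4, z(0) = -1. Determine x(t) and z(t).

Coefficient matrix A = [[16, -42], [7, -19]].
Characteristic polynomial det(A - λI) = λ^2 + 3λ - 10 = 0.
Eigenvalues λ = 2, -5.
For λ=2: (A-λI) row 1 is [14, -42], so an eigenvector is (3, 1).
For λ=-5: (A-λI) row 1 is [21, -42], so an eigenvector is (-2, -1).
General solution: C_1e^(2t)(3,1) + C_2e^(-5t)(-2,-1).
Applying x(0)=-4, z(0)=-1 gives C_1=-2, C_2=-1.

x(t) = -6e^(2t) + 2e^(-5t), z(t) = -2e^(2t) + e^(-5t)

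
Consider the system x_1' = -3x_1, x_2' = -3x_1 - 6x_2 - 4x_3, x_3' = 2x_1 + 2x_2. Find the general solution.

Coefficient matrix A = [[-3, 0, 0], [-3, -6, -4], [2, 2, 0]].
det(A - λI) = 0 gives eigenvalues λ = -3, -4, -2.
For λ=-3: eigenvector (1,-1,0).
For λ=-4: eigenvector (0,2,-1).
For λ=-2: eigenvector (0,-1,1).
General solution: c_1e^(-3t)(1,-1,0) + c_2e^(-4t)(0,2,-1) + c_3e^(-2t)(0,-1,1).

x_1(t) = c_1e^(-3t), x_2(t) = -c_1e^(-3t) + 2c_2e^(-4t) - c_3e^(-2t), x_3(t) = -c_2e^(-4t) + c_3e^(-2t)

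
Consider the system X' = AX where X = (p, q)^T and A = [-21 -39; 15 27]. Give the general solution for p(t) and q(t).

p(t) = 3K_1e^(3t)sin(3t) - 2K_1e^(3t)cos(3t) - 2K_2e^(3t)sin(3t) - 3K_2e^(3t)cos(3t), q(t) = -2K_1e^(3t)sin(3t) + K_1e^(3t)cos(3t) + K_2e^(3t)sin(3t) + 2K_2e^(3t)cos(3t)

Coefficient matrix A = [[-21, -39], [15, 27]].
Characteristic polynomial det(A - λI) = λ^2 - 6λ + 18 = 0.
Eigenvalues λ = 3 ± 3i (complex conjugate pair).
For λ=3+3i: an eigenvector is (-2,1) - i(3,-2) = (-2 - 3i, 1 + 2i).
A real fundamental pair from Re and Im of e^((3+3i)t)v: X_1 = e^(3t)(cos(3t)·(-2,1) + sin(3t)·(3,-2)), X_2 = e^(3t)(sin(3t)·(-2,1) - cos(3t)·(3,-2)).
General solution: K_1X_1 + K_2X_2.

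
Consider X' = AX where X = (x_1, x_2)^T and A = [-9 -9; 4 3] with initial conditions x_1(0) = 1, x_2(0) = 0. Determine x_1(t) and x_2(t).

Coefficient matrix A = [[-9, -9], [4, 3]].
Characteristic polynomial det(A - λI) = λ^2 + 6λ + 9 = 0.
Single eigenvalue λ = -3 with algebraic multiplicity 2.
Eigenvector v = (3,-2); generalized eigenvector w with (A-λI)w=v is (1,-1).
General solution: e^(-3t)[C_1·v + C_2·(t·v + w)].
Applying x_1(0)=1, x_2(0)=0 gives C_1=1, C_2=-2.

x_1(t) = -6te^(-3t) + e^(-3t), x_2(t) = 4te^(-3t)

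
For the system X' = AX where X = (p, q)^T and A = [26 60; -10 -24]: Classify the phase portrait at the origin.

A = [[26,60],[-10,-24]]; det(A-λI) = λ^2 - 2λ - 24.
λ = -4, 6: opposite signs.

saddle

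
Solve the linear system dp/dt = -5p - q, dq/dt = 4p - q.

p(t) = c_1e^(-3t) + c_2te^(-3t) - 2c_2e^(-3t), q(t) = -2c_1e^(-3t) - 2c_2te^(-3t) + 3c_2e^(-3t)

Coefficient matrix A = [[-5, -1], [4, -1]].
Characteristic polynomial det(A - λI) = λ^2 + 6λ + 9 = 0.
Single eigenvalue λ = -3 with algebraic multiplicity 2.
Eigenvector v = (1,-2); generalized eigenvector w with (A-λI)w=v is (-2,3).
General solution: e^(-3t)[c_1·v + c_2·(t·v + w)].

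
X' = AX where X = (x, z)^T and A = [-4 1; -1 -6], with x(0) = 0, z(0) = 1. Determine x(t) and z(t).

x(t) = te^(-5t), z(t) = -te^(-5t) + e^(-5t)

Coefficient matrix A = [[-4, 1], [-1, -6]].
Characteristic polynomial det(A - λI) = λ^2 + 10λ + 25 = 0.
Single eigenvalue λ = -5 with algebraic multiplicity 2.
Eigenvector v = (1,-1); generalized eigenvector w with (A-λI)w=v is (2,-1).
General solution: e^(-5t)[c_1·v + c_2·(t·v + w)].
Applying x(0)=0, z(0)=1 gives c_1=-2, c_2=1.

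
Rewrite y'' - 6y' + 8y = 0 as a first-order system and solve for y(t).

Let x_1 = y, x_2 = y'. Then x_1' = x_2 and x_2' = -8x_1 + 6x_2.
A = [[0,1],[-8,6]]; det(A-λI) = λ^2 - 6λ + 8.
Eigenvalues λ = 2, 4 with eigenvectors (1,2), (1,4).

y(t) = K_1e^(2t) + K_2e^(4t)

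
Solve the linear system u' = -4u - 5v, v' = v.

u(t) = K_1e^(t) + K_2e^(-4t), v(t) = -K_1e^(t)

Coefficient matrix A = [[-4, -5], [0, 1]].
Characteristic polynomial det(A - λI) = λ^2 + 3λ - 4 = 0.
Eigenvalues λ = 1, -4.
For λ=1: (A-λI) row 1 is [-5, -5], so an eigenvector is (1, -1).
For λ=-4: (A-λI) row 1 is [0, -5], so an eigenvector is (1, 0).
General solution: K_1e^(t)(1,-1) + K_2e^(-4t)(1,0).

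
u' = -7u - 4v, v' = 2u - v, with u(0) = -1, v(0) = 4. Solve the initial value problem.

u(t) = -7e^(-3t) + 6e^(-5t), v(t) = 7e^(-3t) - 3e^(-5t)

Coefficient matrix A = [[-7, -4], [2, -1]].
Characteristic polynomial det(A - λI) = λ^2 + 8λ + 15 = 0.
Eigenvalues λ = -5, -3.
For λ=-5: (A-λI) row 1 is [-2, -4], so an eigenvector is (2, -1).
For λ=-3: (A-λI) row 1 is [-4, -4], so an eigenvector is (1, -1).
General solution: C_1e^(-5t)(2,-1) + C_2e^(-3t)(1,-1).
Applying u(0)=-1, v(0)=4 gives C_1=3, C_2=-7.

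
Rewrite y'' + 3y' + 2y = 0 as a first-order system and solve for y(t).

Let x_1 = y, x_2 = y'. Then x_1' = x_2 and x_2' = -2x_1 - 3x_2.
A = [[0,1],[-2,-3]]; det(A-λI) = λ^2 + 3λ + 2.
Eigenvalues λ = -1, -2 with eigenvectors (1,-1), (1,-2).

y(t) = C_1e^(-t) + C_2e^(-2t)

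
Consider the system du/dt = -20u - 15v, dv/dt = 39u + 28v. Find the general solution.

u(t) = c_1e^(4t)sin(3t) - 2c_1e^(4t)cos(3t) - 2c_2e^(4t)sin(3t) - c_2e^(4t)cos(3t), v(t) = -2c_1e^(4t)sin(3t) + 3c_1e^(4t)cos(3t) + 3c_2e^(4t)sin(3t) + 2c_2e^(4t)cos(3t)

Coefficient matrix A = [[-20, -15], [39, 28]].
Characteristic polynomial det(A - λI) = λ^2 - 8λ + 25 = 0.
Eigenvalues λ = 4 ± 3i (complex conjugate pair).
For λ=4+3i: an eigenvector is (-2,3) - i(1,-2) = (-2 - i, 3 + 2i).
A real fundamental pair from Re and Im of e^((4+3i)t)v: X_1 = e^(4t)(cos(3t)·(-2,3) + sin(3t)·(1,-2)), X_2 = e^(4t)(sin(3t)·(-2,3) - cos(3t)·(1,-2)).
General solution: c_1X_1 + c_2X_2.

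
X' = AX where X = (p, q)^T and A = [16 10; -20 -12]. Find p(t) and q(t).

p(t) = 2c_1e^(2t)sin(2t) + c_1e^(2t)cos(2t) + c_2e^(2t)sin(2t) - 2c_2e^(2t)cos(2t), q(t) = -3c_1e^(2t)sin(2t) - c_1e^(2t)cos(2t) - c_2e^(2t)sin(2t) + 3c_2e^(2t)cos(2t)

Coefficient matrix A = [[16, 10], [-20, -12]].
Characteristic polynomial det(A - λI) = λ^2 - 4λ + 8 = 0.
Eigenvalues λ = 2 ± 2i (complex conjugate pair).
For λ=2+2i: an eigenvector is (1,-1) - i(2,-3) = (1 - 2i, -1 + 3i).
A real fundamental pair from Re and Im of e^((2+2i)t)v: X_1 = e^(2t)(cos(2t)·(1,-1) + sin(2t)·(2,-3)), X_2 = e^(2t)(sin(2t)·(1,-1) - cos(2t)·(2,-3)).
General solution: c_1X_1 + c_2X_2.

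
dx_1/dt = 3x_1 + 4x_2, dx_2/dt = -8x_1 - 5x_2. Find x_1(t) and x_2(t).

x_1(t) = K_1e^(-t)cos(4t) + K_2e^(-t)sin(4t), x_2(t) = -K_1e^(-t)sin(4t) - K_1e^(-t)cos(4t) - K_2e^(-t)sin(4t) + K_2e^(-t)cos(4t)

Coefficient matrix A = [[3, 4], [-8, -5]].
Characteristic polynomial det(A - λI) = λ^2 + 2λ + 17 = 0.
Eigenvalues λ = -1 ± 4i (complex conjugate pair).
For λ=-1+4i: an eigenvector is (1,-1) - i(0,-1) = (1, -1 + i).
A real fundamental pair from Re and Im of e^((-1+4i)t)v: X_1 = e^(-t)(cos(4t)·(1,-1) + sin(4t)·(0,-1)), X_2 = e^(-t)(sin(4t)·(1,-1) - cos(4t)·(0,-1)).
General solution: K_1X_1 + K_2X_2.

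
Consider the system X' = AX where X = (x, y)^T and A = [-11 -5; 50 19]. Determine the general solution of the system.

Coefficient matrix A = [[-11, -5], [50, 19]].
Characteristic polynomial det(A - λI) = λ^2 - 8λ + 41 = 0.
Eigenvalues λ = 4 ± 5i (complex conjugate pair).
For λ=4+5i: an eigenvector is (1,-3) - i(0,1) = (1, -3 - i).
A real fundamental pair from Re and Im of e^((4+5i)t)v: X_1 = e^(4t)(cos(5t)·(1,-3) + sin(5t)·(0,1)), X_2 = e^(4t)(sin(5t)·(1,-3) - cos(5t)·(0,1)).
General solution: K_1X_1 + K_2X_2.

x(t) = K_1e^(4t)cos(5t) + K_2e^(4t)sin(5t), y(t) = K_1e^(4t)sin(5t) - 3K_1e^(4t)cos(5t) - 3K_2e^(4t)sin(5t) - K_2e^(4t)cos(5t)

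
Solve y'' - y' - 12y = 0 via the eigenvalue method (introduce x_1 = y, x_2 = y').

y(t) = c_1e^(-3t) + c_2e^(4t)

Let x_1 = y, x_2 = y'. Then x_1' = x_2 and x_2' = 12x_1 + x_2.
A = [[0,1],[12,1]]; det(A-λI) = λ^2 - λ - 12.
Eigenvalues λ = -3, 4 with eigenvectors (1,-3), (1,4).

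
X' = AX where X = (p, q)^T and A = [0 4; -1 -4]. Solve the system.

Coefficient matrix A = [[0, 4], [-1, -4]].
Characteristic polynomial det(A - λI) = λ^2 + 4λ + 4 = 0.
Single eigenvalue λ = -2 with algebraic multiplicity 2.
Eigenvector v = (2,-1); generalized eigenvector w with (A-λI)w=v is (-3,2).
General solution: e^(-2t)[C_1·v + C_2·(t·v + w)].

p(t) = 2C_1e^(-2t) + 2C_2te^(-2t) - 3C_2e^(-2t), q(t) = -C_1e^(-2t) - C_2te^(-2t) + 2C_2e^(-2t)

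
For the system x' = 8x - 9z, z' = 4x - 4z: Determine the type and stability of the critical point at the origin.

unstable improper node

A = [[8,-9],[4,-4]]; det(A-λI) = λ^2 - 4λ + 4.
repeated λ = 2 with a single eigenvector.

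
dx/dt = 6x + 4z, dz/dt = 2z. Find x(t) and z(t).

x(t) = -c_1e^(6t) + c_2e^(2t), z(t) = -c_2e^(2t)

Coefficient matrix A = [[6, 4], [0, 2]].
Characteristic polynomial det(A - λI) = λ^2 - 8λ + 12 = 0.
Eigenvalues λ = 6, 2.
For λ=6: (A-λI) row 1 is [0, 4], so an eigenvector is (-1, 0).
For λ=2: (A-λI) row 1 is [4, 4], so an eigenvector is (1, -1).
General solution: c_1e^(6t)(-1,0) + c_2e^(2t)(1,-1).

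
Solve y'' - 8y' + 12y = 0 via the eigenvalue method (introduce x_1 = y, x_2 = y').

Let x_1 = y, x_2 = y'. Then x_1' = x_2 and x_2' = -12x_1 + 8x_2.
A = [[0,1],[-12,8]]; det(A-λI) = λ^2 - 8λ + 12.
Eigenvalues λ = 6, 2 with eigenvectors (1,6), (1,2).

y(t) = C_1e^(6t) + C_2e^(2t)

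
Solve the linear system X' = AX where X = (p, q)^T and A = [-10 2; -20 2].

p(t) = -c_1e^(-4t)cos(2t) - c_2e^(-4t)sin(2t), q(t) = c_1e^(-4t)sin(2t) - 3c_1e^(-4t)cos(2t) - 3c_2e^(-4t)sin(2t) - c_2e^(-4t)cos(2t)

Coefficient matrix A = [[-10, 2], [-20, 2]].
Characteristic polynomial det(A - λI) = λ^2 + 8λ + 20 = 0.
Eigenvalues λ = -4 ± 2i (complex conjugate pair).
For λ=-4+2i: an eigenvector is (-1,-3) - i(0,1) = (-1, -3 - i).
A real fundamental pair from Re and Im of e^((-4+2i)t)v: X_1 = e^(-4t)(cos(2t)·(-1,-3) + sin(2t)·(0,1)), X_2 = e^(-4t)(sin(2t)·(-1,-3) - cos(2t)·(0,1)).
General solution: c_1X_1 + c_2X_2.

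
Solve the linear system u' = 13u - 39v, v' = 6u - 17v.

u(t) = 3K_1e^(-2t)sin(3t) - 2K_1e^(-2t)cos(3t) - 2K_2e^(-2t)sin(3t) - 3K_2e^(-2t)cos(3t), v(t) = K_1e^(-2t)sin(3t) - K_1e^(-2t)cos(3t) - K_2e^(-2t)sin(3t) - K_2e^(-2t)cos(3t)

Coefficient matrix A = [[13, -39], [6, -17]].
Characteristic polynomial det(A - λI) = λ^2 + 4λ + 13 = 0.
Eigenvalues λ = -2 ± 3i (complex conjugate pair).
For λ=-2+3i: an eigenvector is (-2,-1) - i(3,1) = (-2 - 3i, -1 - i).
A real fundamental pair from Re and Im of e^((-2+3i)t)v: X_1 = e^(-2t)(cos(3t)·(-2,-1) + sin(3t)·(3,1)), X_2 = e^(-2t)(sin(3t)·(-2,-1) - cos(3t)·(3,1)).
General solution: K_1X_1 + K_2X_2.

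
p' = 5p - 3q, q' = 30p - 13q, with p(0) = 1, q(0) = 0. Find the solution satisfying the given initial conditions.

p(t) = 3e^(-4t)sin(3t) + e^(-4t)cos(3t), q(t) = 10e^(-4t)sin(3t)

Coefficient matrix A = [[5, -3], [30, -13]].
Characteristic polynomial det(A - λI) = λ^2 + 8λ + 25 = 0.
Eigenvalues λ = -4 ± 3i (complex conjugate pair).
For λ=-4+3i: an eigenvector is (-1,-3) - i(0,-1) = (-1, -3 + i).
A real fundamental pair from Re and Im of e^((-4+3i)t)v: X_1 = e^(-4t)(cos(3t)·(-1,-3) + sin(3t)·(0,-1)), X_2 = e^(-4t)(sin(3t)·(-1,-3) - cos(3t)·(0,-1)).
General solution: K_1X_1 + K_2X_2.
Applying p(0)=1, q(0)=0 gives K_1=-1, K_2=-3.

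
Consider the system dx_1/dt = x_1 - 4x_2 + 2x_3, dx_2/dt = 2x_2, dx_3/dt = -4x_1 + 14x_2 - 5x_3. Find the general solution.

Coefficient matrix A = [[1, -4, 2], [0, 2, 0], [-4, 14, -5]].
det(A - λI) = 0 gives eigenvalues λ = -3, 2, -1.
For λ=-3: eigenvector (-1,0,2).
For λ=2: eigenvector (0,1,2).
For λ=-1: eigenvector (-1,0,1).
General solution: C_1e^(-3t)(-1,0,2) + C_2e^(2t)(0,1,2) + C_3e^(-t)(-1,0,1).

x_1(t) = -C_1e^(-3t) - C_3e^(-t), x_2(t) = C_2e^(2t), x_3(t) = 2C_1e^(-3t) + 2C_2e^(2t) + C_3e^(-t)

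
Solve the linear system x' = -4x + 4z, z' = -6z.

x(t) = 2C_1e^(-6t) + C_2e^(-4t), z(t) = -C_1e^(-6t)

Coefficient matrix A = [[-4, 4], [0, -6]].
Characteristic polynomial det(A - λI) = λ^2 + 10λ + 24 = 0.
Eigenvalues λ = -6, -4.
For λ=-6: (A-λI) row 1 is [2, 4], so an eigenvector is (2, -1).
For λ=-4: (A-λI) row 1 is [0, 4], so an eigenvector is (1, 0).
General solution: C_1e^(-6t)(2,-1) + C_2e^(-4t)(1,0).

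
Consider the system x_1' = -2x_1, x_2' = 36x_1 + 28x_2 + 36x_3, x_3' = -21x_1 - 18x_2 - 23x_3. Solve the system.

Coefficient matrix A = [[-2, 0, 0], [36, 28, 36], [-21, -18, -23]].
det(A - λI) = 0 gives eigenvalues λ = 1, 4, -2.
For λ=1: eigenvector (0,-4,3).
For λ=4: eigenvector (0,3,-2).
For λ=-2: eigenvector (1,0,-1).
General solution: C_1e^(t)(0,-4,3) + C_2e^(4t)(0,3,-2) + C_3e^(-2t)(1,0,-1).

x_1(t) = C_3e^(-2t), x_2(t) = -4C_1e^(t) + 3C_2e^(4t), x_3(t) = 3C_1e^(t) - 2C_2e^(4t) - C_3e^(-2t)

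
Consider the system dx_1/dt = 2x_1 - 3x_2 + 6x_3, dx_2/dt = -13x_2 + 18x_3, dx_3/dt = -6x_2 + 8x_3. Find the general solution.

x_1(t) = K_1e^(2t) + K_3e^(-t), x_2(t) = 2K_2e^(-4t) - 3K_3e^(-t), x_3(t) = K_2e^(-4t) - 2K_3e^(-t)

Coefficient matrix A = [[2, -3, 6], [0, -13, 18], [0, -6, 8]].
det(A - λI) = 0 gives eigenvalues λ = 2, -4, -1.
For λ=2: eigenvector (1,0,0).
For λ=-4: eigenvector (0,2,1).
For λ=-1: eigenvector (1,-3,-2).
General solution: K_1e^(2t)(1,0,0) + K_2e^(-4t)(0,2,1) + K_3e^(-t)(1,-3,-2).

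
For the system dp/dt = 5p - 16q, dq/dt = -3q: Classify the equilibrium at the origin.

A = [[5,-16],[0,-3]]; det(A-λI) = λ^2 - 2λ - 15.
λ = 5, -3: opposite signs.

saddle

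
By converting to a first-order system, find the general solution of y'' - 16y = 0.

y(t) = K_1e^(4t) + K_2e^(-4t)

Let x_1 = y, x_2 = y'. Then x_1' = x_2 and x_2' = 16x_1.
A = [[0,1],[16,0]]; det(A-λI) = λ^2 - 16.
Eigenvalues λ = 4, -4 with eigenvectors (1,4), (1,-4).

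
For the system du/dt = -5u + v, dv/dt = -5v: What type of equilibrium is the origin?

stable improper node

A = [[-5,1],[0,-5]]; det(A-λI) = λ^2 + 10λ + 25.
repeated λ = -5 with a single eigenvector.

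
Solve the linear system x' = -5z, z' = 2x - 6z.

x(t) = C_1e^(-3t)sin(t) + 2C_1e^(-3t)cos(t) + 2C_2e^(-3t)sin(t) - C_2e^(-3t)cos(t), z(t) = C_1e^(-3t)sin(t) + C_1e^(-3t)cos(t) + C_2e^(-3t)sin(t) - C_2e^(-3t)cos(t)

Coefficient matrix A = [[0, -5], [2, -6]].
Characteristic polynomial det(A - λI) = λ^2 + 6λ + 10 = 0.
Eigenvalues λ = -3 ± i (complex conjugate pair).
For λ=-3+i: an eigenvector is (2,1) - i(1,1) = (2 - i, 1 - i).
A real fundamental pair from Re and Im of e^((-3+i)t)v: X_1 = e^(-3t)(cos(t)·(2,1) + sin(t)·(1,1)), X_2 = e^(-3t)(sin(t)·(2,1) - cos(t)·(1,1)).
General solution: C_1X_1 + C_2X_2.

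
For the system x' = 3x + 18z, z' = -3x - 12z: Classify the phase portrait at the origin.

stable node

A = [[3,18],[-3,-12]]; det(A-λI) = λ^2 + 9λ + 18.
λ = -6, -3: both negative.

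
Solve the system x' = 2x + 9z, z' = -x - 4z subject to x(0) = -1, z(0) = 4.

Coefficient matrix A = [[2, 9], [-1, -4]].
Characteristic polynomial det(A - λI) = λ^2 + 2λ + 1 = 0.
Single eigenvalue λ = -1 with algebraic multiplicity 2.
Eigenvector v = (-3,1); generalized eigenvector w with (A-λI)w=v is (2,-1).
General solution: e^(-t)[c_1·v + c_2·(t·v + w)].
Applying x(0)=-1, z(0)=4 gives c_1=-7, c_2=-11.

x(t) = 33te^(-t) - e^(-t), z(t) = -11te^(-t) + 4e^(-t)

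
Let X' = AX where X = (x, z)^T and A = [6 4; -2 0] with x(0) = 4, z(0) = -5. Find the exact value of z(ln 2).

A = [[6,4],[-2,0]]; eigenvalues λ = 2, 4.
Eigenvectors: (-1,1) for λ=2, (-2,1) for λ=4.
From the initial condition, c_1 = -6, c_2 = 1.
z(ln 2) = (-6)(2^2)(1) + (1)(2^4)(1) = -8.

-8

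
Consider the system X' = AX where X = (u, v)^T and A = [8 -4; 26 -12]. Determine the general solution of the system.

Coefficient matrix A = [[8, -4], [26, -12]].
Characteristic polynomial det(A - λI) = λ^2 + 4λ + 8 = 0.
Eigenvalues λ = -2 ± 2i (complex conjugate pair).
For λ=-2+2i: an eigenvector is (1,2) - i(1,3) = (1 - i, 2 - 3i).
A real fundamental pair from Re and Im of e^((-2+2i)t)v: X_1 = e^(-2t)(cos(2t)·(1,2) + sin(2t)·(1,3)), X_2 = e^(-2t)(sin(2t)·(1,2) - cos(2t)·(1,3)).
General solution: K_1X_1 + K_2X_2.

u(t) = K_1e^(-2t)sin(2t) + K_1e^(-2t)cos(2t) + K_2e^(-2t)sin(2t) - K_2e^(-2t)cos(2t), v(t) = 3K_1e^(-2t)sin(2t) + 2K_1e^(-2t)cos(2t) + 2K_2e^(-2t)sin(2t) - 3K_2e^(-2t)cos(2t)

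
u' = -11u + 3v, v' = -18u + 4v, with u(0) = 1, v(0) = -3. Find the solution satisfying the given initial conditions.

Coefficient matrix A = [[-11, 3], [-18, 4]].
Characteristic polynomial det(A - λI) = λ^2 + 7λ + 10 = 0.
Eigenvalues λ = -2, -5.
For λ=-2: (A-λI) row 1 is [-9, 3], so an eigenvector is (-1, -3).
For λ=-5: (A-λI) row 1 is [-6, 3], so an eigenvector is (-1, -2).
General solution: C_1e^(-2t)(-1,-3) + C_2e^(-5t)(-1,-2).
Applying u(0)=1, v(0)=-3 gives C_1=5, C_2=-6.

u(t) = -5e^(-2t) + 6e^(-5t), v(t) = -15e^(-2t) + 12e^(-5t)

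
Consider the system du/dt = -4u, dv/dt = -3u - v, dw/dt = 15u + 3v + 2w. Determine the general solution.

u(t) = C_3e^(-4t), v(t) = C_2e^(-t) + C_3e^(-4t), w(t) = C_1e^(2t) - C_2e^(-t) - 3C_3e^(-4t)

Coefficient matrix A = [[-4, 0, 0], [-3, -1, 0], [15, 3, 2]].
det(A - λI) = 0 gives eigenvalues λ = 2, -1, -4.
For λ=2: eigenvector (0,0,1).
For λ=-1: eigenvector (0,1,-1).
For λ=-4: eigenvector (1,1,-3).
General solution: C_1e^(2t)(0,0,1) + C_2e^(-t)(0,1,-1) + C_3e^(-4t)(1,1,-3).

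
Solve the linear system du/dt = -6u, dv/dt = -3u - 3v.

Coefficient matrix A = [[-6, 0], [-3, -3]].
Characteristic polynomial det(A - λI) = λ^2 + 9λ + 18 = 0.
Eigenvalues λ = -3, -6.
For λ=-3: (A-λI) row 1 is [-3, 0], so an eigenvector is (0, -1).
For λ=-6: (A-λI) row 2 is [-3, 3], so an eigenvector is (1, 1).
General solution: K_1e^(-3t)(0,-1) + K_2e^(-6t)(1,1).

u(t) = K_2e^(-6t), v(t) = -K_1e^(-3t) + K_2e^(-6t)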